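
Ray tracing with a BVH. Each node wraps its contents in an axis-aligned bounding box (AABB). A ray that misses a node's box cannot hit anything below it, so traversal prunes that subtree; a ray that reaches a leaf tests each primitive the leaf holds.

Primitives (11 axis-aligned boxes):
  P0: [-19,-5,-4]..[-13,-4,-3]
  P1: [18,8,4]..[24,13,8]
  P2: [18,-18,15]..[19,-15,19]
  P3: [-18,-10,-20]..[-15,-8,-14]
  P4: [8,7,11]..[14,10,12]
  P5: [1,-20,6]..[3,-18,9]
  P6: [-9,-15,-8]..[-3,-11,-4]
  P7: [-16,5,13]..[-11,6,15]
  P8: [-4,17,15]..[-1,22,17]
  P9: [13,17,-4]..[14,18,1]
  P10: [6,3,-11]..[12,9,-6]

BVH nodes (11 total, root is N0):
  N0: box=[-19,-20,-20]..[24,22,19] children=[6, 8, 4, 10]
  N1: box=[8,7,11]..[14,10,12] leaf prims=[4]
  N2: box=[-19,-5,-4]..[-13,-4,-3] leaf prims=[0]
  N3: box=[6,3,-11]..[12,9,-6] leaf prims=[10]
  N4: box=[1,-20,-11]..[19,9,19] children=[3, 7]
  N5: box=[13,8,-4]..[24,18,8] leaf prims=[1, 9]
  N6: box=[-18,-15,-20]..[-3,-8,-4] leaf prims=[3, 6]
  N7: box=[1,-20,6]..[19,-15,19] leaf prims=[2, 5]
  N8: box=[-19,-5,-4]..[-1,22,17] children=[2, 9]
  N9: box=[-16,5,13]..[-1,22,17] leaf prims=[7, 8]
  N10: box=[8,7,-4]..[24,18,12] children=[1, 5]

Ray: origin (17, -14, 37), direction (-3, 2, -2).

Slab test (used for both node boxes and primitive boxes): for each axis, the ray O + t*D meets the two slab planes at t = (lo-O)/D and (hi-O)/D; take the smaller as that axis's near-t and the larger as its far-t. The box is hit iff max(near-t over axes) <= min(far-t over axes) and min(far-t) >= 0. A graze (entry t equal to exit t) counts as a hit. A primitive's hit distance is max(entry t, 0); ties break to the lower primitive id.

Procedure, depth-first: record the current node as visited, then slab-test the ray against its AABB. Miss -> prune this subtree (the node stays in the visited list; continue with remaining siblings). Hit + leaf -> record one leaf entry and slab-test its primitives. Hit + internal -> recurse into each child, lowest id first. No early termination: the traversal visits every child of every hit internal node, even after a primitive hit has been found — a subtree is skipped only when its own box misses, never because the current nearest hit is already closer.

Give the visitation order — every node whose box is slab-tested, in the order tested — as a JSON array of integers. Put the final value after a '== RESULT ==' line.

Trace the traversal:
N0 x:[-7/3,12] y:[-3,18] z:[9,57/2] -> hit [9,12], descend [4, 6, 8, 10]
  N4 x:[-2/3,16/3] y:[-3,23/2] z:[9,24] -> miss, prune
  N6 x:[20/3,35/3] y:[-1/2,3] z:[41/2,57/2] -> miss, prune
  N8 x:[6,12] y:[9/2,18] z:[10,41/2] -> hit [10,12], descend [2, 9]
    N2 x:[10,12] y:[9/2,5] z:[20,41/2] -> miss, prune
    N9 x:[6,11] y:[19/2,18] z:[10,12] -> hit [10,11] leaf, test {P7(miss), P8(miss)}
  N10 x:[-7/3,3] y:[21/2,16] z:[25/2,41/2] -> miss, prune

order=[0, 4, 6, 8, 2, 9, 10]  |boxes|=7  |leaves|=1  hit=miss

== RESULT ==
[0, 4, 6, 8, 2, 9, 10]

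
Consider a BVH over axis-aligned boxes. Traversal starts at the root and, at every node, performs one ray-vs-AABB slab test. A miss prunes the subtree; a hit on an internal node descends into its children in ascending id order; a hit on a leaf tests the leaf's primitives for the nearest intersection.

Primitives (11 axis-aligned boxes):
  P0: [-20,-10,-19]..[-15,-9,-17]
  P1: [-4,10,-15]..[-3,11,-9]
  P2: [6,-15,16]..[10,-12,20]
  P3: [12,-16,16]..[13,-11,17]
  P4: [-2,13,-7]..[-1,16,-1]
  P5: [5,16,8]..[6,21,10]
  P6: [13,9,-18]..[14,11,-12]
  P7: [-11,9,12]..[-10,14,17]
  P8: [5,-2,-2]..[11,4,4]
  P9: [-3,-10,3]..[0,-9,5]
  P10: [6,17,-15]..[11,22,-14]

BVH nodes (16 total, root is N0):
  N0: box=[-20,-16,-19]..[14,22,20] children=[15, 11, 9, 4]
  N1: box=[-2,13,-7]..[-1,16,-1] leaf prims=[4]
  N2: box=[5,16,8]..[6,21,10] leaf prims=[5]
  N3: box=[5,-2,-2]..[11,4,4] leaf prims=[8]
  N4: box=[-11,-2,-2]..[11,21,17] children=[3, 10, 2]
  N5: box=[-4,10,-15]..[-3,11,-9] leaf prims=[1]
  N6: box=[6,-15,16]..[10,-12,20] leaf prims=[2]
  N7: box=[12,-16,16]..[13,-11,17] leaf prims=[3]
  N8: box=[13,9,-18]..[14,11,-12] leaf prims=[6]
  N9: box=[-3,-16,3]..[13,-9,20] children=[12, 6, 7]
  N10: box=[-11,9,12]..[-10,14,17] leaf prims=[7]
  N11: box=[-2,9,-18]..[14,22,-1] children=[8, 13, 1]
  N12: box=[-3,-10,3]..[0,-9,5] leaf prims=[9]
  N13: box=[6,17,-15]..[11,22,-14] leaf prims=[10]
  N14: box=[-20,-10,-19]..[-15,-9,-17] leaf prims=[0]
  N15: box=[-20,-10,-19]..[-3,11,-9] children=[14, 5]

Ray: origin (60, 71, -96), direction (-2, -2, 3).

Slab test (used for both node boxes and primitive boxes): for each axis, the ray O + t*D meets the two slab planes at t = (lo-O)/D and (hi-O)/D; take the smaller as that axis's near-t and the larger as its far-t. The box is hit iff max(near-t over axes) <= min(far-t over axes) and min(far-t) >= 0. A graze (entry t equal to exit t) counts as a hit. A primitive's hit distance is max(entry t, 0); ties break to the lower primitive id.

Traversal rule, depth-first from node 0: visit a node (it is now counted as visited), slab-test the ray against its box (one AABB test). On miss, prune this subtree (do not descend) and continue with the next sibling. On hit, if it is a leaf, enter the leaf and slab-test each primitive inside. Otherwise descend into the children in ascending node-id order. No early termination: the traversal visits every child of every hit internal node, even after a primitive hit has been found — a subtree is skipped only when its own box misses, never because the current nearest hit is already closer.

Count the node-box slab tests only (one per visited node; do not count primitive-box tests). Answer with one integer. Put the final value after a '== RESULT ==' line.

Trace the traversal:
N0 x:[23,40] y:[49/2,87/2] z:[77/3,116/3] -> hit [77/3,116/3], descend [4, 9, 11, 15]
  N4 x:[49/2,71/2] y:[25,73/2] z:[94/3,113/3] -> hit [94/3,71/2], descend [2, 3, 10]
    N2 x:[27,55/2] y:[25,55/2] z:[104/3,106/3] -> miss, prune
    N3 x:[49/2,55/2] y:[67/2,73/2] z:[94/3,100/3] -> miss, prune
    N10 x:[35,71/2] y:[57/2,31] z:[36,113/3] -> miss, prune
  N9 x:[47/2,63/2] y:[40,87/2] z:[33,116/3] -> miss, prune
  N11 x:[23,31] y:[49/2,31] z:[26,95/3] -> hit [26,31], descend [1, 8, 13]
    N1 x:[61/2,31] y:[55/2,29] z:[89/3,95/3] -> miss, prune
    N8 x:[23,47/2] y:[30,31] z:[26,28] -> miss, prune
    N13 x:[49/2,27] y:[49/2,27] z:[27,82/3] -> hit [27,27] leaf, test {P10@t=27}
  N15 x:[63/2,40] y:[30,81/2] z:[77/3,29] -> miss, prune

order=[0, 4, 2, 3, 10, 9, 11, 1, 8, 13, 15]  |boxes|=11  |leaves|=1  hit=P10

== RESULT ==
11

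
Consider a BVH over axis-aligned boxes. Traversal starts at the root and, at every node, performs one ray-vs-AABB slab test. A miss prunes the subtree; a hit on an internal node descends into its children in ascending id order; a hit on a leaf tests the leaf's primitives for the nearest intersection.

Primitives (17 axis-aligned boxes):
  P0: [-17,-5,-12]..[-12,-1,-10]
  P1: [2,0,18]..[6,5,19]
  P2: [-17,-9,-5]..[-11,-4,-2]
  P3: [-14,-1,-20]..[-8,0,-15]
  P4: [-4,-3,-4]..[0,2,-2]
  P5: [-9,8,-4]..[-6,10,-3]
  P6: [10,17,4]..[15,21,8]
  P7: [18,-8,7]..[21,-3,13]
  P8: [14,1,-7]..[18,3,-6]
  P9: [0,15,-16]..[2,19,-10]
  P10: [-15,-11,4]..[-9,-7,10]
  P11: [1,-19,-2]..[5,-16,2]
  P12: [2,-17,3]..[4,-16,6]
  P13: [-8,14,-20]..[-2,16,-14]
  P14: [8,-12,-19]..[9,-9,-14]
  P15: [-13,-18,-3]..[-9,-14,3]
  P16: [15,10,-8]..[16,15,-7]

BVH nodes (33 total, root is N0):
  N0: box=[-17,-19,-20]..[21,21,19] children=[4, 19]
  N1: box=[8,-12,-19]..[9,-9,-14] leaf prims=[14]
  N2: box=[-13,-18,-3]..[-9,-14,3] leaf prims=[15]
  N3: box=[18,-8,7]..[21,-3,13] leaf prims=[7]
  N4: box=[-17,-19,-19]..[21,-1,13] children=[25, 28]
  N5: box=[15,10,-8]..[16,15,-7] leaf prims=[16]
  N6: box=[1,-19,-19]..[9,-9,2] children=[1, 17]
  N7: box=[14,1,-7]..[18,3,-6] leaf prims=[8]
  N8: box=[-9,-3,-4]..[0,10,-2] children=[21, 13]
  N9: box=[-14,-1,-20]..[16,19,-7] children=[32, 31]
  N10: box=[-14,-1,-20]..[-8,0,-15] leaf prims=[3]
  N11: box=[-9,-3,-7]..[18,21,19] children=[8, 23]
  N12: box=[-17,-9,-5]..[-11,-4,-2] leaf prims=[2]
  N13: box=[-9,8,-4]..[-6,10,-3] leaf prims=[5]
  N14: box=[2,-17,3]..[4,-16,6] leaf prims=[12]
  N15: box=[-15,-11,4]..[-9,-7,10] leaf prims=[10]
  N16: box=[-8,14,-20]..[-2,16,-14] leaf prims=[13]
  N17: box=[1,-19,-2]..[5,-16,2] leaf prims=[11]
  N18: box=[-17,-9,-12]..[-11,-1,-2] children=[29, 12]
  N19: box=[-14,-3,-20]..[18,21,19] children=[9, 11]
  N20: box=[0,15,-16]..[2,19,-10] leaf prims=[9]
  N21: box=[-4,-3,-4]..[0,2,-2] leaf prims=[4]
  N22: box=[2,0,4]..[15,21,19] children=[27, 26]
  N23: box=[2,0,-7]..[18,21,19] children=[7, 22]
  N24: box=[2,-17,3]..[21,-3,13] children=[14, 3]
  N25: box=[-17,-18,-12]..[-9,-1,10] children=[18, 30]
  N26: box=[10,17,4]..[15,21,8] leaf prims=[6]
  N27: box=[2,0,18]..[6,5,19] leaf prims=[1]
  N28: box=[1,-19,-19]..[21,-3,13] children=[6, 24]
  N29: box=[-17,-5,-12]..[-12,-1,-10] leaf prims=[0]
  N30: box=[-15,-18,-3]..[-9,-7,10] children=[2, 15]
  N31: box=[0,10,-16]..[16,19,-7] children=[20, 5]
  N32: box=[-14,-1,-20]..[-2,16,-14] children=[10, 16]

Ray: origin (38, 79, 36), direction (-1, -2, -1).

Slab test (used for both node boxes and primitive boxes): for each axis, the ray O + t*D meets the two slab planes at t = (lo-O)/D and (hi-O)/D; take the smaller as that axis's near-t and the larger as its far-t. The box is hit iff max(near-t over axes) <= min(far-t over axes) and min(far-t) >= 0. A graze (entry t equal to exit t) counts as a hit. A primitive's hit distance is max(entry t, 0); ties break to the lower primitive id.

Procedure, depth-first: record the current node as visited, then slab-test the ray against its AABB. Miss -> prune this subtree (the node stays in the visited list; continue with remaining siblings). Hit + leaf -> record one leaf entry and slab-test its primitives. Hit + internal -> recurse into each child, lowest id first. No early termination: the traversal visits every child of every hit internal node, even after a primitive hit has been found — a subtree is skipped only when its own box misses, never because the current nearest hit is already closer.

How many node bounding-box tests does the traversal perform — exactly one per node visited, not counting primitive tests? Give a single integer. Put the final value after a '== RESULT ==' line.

Trace the traversal:
N0 x:[17,55] y:[29,49] z:[17,56] -> hit [29,49], descend [4, 19]
  N4 x:[17,55] y:[40,49] z:[23,55] -> hit [40,49], descend [25, 28]
    N25 x:[47,55] y:[40,97/2] z:[26,48] -> hit [47,48], descend [18, 30]
      N18 x:[49,55] y:[40,44] z:[38,48] -> miss, prune
      N30 x:[47,53] y:[43,97/2] z:[26,39] -> miss, prune
    N28 x:[17,37] y:[41,49] z:[23,55] -> miss, prune
  N19 x:[20,52] y:[29,41] z:[17,56] -> hit [29,41], descend [9, 11]
    N9 x:[22,52] y:[30,40] z:[43,56] -> miss, prune
    N11 x:[20,47] y:[29,41] z:[17,43] -> hit [29,41], descend [8, 23]
      N8 x:[38,47] y:[69/2,41] z:[38,40] -> hit [38,40], descend [13, 21]
        N13 x:[44,47] y:[69/2,71/2] z:[39,40] -> miss, prune
        N21 x:[38,42] y:[77/2,41] z:[38,40] -> hit [77/2,40] leaf, test {P4@t=77/2}
      N23 x:[20,36] y:[29,79/2] z:[17,43] -> hit [29,36], descend [7, 22]
        N7 x:[20,24] y:[38,39] z:[42,43] -> miss, prune
        N22 x:[23,36] y:[29,79/2] z:[17,32] -> hit [29,32], descend [26, 27]
          N26 x:[23,28] y:[29,31] z:[28,32] -> miss, prune
          N27 x:[32,36] y:[37,79/2] z:[17,18] -> miss, prune

17 AABB tests over nodes [0, 4, 25, 18, 30, 28, 19, 9, 11, 8, 13, 21, 23, 7, 22, 26, 27]; 1 leaf entered; closest P4.

== RESULT ==
17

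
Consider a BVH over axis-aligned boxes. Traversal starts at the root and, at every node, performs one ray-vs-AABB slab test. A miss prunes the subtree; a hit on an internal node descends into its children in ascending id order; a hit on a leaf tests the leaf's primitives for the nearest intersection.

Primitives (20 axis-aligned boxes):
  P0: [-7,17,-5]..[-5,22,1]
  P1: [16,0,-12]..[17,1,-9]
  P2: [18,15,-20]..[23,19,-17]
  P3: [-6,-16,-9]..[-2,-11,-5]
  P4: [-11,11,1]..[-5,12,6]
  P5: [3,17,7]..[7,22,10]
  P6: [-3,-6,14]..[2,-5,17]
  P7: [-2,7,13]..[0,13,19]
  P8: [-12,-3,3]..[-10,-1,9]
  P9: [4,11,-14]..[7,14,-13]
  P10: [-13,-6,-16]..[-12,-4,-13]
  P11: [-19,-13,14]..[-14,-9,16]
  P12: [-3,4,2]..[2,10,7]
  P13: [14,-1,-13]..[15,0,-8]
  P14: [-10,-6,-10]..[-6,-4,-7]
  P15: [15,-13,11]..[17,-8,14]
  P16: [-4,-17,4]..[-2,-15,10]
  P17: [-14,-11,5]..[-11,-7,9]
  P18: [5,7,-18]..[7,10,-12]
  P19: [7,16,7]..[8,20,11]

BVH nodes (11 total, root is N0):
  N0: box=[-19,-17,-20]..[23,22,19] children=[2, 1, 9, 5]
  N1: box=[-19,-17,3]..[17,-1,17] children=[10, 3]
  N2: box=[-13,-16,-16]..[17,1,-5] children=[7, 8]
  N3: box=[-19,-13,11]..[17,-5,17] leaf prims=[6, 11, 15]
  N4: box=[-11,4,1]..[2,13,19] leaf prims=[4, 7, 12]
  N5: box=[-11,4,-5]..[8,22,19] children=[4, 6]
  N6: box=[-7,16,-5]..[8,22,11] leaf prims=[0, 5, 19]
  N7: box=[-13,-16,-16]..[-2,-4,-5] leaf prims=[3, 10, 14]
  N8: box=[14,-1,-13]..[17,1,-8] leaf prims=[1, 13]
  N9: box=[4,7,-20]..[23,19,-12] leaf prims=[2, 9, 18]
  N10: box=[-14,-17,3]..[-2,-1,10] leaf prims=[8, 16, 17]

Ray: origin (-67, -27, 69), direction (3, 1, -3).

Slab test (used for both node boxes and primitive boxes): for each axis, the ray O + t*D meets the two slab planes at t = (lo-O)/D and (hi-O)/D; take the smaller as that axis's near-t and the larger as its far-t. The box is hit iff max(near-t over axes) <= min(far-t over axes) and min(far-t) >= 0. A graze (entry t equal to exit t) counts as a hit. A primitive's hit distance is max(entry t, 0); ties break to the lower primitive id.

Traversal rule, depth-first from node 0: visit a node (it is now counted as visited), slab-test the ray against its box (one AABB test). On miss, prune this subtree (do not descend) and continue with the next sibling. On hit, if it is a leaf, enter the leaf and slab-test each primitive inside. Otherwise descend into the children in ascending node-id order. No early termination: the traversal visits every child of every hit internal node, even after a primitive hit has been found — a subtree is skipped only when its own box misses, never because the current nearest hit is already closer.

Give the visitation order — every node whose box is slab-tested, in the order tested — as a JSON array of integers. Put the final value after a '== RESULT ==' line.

Trace the traversal:
N0 x:[16,30] y:[10,49] z:[50/3,89/3] -> hit [50/3,89/3], descend [1, 2, 5, 9]
  N1 x:[16,28] y:[10,26] z:[52/3,22] -> hit [52/3,22], descend [3, 10]
    N3 x:[16,28] y:[14,22] z:[52/3,58/3] -> hit [52/3,58/3] leaf, test {P6(miss), P11@t=53/3, P15(miss)}
    N10 x:[53/3,65/3] y:[10,26] z:[59/3,22] -> hit [59/3,65/3] leaf, test {P8(miss), P16(miss), P17(miss)}
  N2 x:[18,28] y:[11,28] z:[74/3,85/3] -> hit [74/3,28], descend [7, 8]
    N7 x:[18,65/3] y:[11,23] z:[74/3,85/3] -> miss, prune
    N8 x:[27,28] y:[26,28] z:[77/3,82/3] -> hit [27,82/3] leaf, test {P1(miss), P13@t=27}
  N5 x:[56/3,25] y:[31,49] z:[50/3,74/3] -> miss, prune
  N9 x:[71/3,30] y:[34,46] z:[27,89/3] -> miss, prune

9 AABB tests over nodes [0, 1, 3, 10, 2, 7, 8, 5, 9]; 3 leaves entered; closest P11.

== RESULT ==
[0, 1, 3, 10, 2, 7, 8, 5, 9]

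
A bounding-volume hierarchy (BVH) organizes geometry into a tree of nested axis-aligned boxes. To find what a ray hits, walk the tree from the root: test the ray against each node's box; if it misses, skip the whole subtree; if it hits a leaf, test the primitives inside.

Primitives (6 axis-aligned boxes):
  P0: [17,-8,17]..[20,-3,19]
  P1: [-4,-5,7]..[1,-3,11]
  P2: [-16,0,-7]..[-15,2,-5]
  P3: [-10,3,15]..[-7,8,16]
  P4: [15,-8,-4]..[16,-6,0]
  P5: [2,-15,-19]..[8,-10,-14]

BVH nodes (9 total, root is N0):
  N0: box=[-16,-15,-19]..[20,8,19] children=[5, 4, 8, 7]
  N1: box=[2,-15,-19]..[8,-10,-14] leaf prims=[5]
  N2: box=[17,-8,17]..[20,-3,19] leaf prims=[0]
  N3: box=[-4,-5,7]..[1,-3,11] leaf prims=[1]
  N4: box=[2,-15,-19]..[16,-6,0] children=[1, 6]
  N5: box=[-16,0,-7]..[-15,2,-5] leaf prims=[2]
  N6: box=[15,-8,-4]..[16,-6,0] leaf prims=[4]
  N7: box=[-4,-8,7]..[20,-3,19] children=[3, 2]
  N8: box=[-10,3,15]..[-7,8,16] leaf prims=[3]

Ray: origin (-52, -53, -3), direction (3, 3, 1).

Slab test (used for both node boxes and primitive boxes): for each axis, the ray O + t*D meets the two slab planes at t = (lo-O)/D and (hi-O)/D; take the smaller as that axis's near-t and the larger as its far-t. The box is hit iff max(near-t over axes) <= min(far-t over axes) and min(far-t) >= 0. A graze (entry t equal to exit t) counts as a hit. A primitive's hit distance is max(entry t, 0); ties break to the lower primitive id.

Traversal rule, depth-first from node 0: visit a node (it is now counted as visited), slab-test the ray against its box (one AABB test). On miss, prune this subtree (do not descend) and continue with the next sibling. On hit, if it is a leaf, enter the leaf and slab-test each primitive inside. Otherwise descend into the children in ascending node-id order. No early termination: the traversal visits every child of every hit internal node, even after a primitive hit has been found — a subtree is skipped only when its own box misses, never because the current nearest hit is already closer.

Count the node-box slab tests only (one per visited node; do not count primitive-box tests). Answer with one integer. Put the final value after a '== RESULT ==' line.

Traverse from the root:
N0 x:[12,24] y:[38/3,61/3] z:[-16,22] -> hit [38/3,61/3], descend [4, 5, 7, 8]
  N4 x:[18,68/3] y:[38/3,47/3] z:[-16,3] -> miss, prune
  N5 x:[12,37/3] y:[53/3,55/3] z:[-4,-2] -> miss, prune
  N7 x:[16,24] y:[15,50/3] z:[10,22] -> hit [16,50/3], descend [2, 3]
    N2 x:[23,24] y:[15,50/3] z:[20,22] -> miss, prune
    N3 x:[16,53/3] y:[16,50/3] z:[10,14] -> miss, prune
  N8 x:[14,15] y:[56/3,61/3] z:[18,19] -> miss, prune

Visited [0, 4, 5, 7, 2, 3, 8]. Tests: 7 box, 0 leaf. Nearest: miss.

== RESULT ==
7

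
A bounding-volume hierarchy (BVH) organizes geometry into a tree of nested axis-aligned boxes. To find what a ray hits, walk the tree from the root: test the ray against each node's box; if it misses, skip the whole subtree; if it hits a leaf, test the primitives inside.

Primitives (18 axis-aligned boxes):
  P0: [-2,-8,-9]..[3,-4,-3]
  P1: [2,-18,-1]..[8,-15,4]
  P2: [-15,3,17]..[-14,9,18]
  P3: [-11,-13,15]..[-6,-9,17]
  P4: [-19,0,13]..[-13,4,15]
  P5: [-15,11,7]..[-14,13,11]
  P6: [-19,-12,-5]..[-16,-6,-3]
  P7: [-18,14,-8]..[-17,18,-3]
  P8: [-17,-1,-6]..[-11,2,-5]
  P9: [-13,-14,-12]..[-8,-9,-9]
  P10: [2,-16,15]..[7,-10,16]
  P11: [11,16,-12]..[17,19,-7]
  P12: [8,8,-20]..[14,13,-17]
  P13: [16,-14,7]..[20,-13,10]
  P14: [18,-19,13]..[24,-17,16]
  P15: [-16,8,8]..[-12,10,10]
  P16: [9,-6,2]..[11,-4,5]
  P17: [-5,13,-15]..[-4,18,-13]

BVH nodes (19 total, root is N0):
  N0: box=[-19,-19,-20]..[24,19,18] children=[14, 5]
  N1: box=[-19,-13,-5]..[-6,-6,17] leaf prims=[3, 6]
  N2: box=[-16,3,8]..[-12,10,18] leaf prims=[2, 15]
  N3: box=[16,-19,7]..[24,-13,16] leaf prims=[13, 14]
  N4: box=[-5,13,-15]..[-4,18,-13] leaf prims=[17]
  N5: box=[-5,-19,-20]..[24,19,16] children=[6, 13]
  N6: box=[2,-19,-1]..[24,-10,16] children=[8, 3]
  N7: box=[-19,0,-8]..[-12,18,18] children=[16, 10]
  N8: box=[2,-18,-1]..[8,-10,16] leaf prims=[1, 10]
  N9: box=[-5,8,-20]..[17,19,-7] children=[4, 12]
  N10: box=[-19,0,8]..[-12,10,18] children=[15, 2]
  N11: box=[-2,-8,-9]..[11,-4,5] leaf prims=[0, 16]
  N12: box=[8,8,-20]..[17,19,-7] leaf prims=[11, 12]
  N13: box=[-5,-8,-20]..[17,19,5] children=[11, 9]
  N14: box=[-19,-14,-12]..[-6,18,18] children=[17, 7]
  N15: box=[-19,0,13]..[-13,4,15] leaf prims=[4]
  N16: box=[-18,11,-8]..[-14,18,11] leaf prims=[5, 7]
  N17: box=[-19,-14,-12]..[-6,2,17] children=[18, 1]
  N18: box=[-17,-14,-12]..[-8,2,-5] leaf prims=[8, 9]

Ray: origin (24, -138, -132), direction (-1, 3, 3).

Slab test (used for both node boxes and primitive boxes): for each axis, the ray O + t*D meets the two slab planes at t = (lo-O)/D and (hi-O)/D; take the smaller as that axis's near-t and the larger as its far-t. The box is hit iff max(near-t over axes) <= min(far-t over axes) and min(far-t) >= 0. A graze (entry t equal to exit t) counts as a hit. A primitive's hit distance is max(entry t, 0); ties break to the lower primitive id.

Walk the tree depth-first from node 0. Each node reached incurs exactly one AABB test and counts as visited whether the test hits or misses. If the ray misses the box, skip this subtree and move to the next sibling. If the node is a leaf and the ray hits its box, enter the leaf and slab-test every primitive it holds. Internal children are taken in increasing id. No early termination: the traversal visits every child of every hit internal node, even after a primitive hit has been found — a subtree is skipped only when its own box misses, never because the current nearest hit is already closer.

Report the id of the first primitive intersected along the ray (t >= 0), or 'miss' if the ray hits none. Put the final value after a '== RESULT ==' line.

Trace the traversal:
N0 x:[0,43] y:[119/3,157/3] z:[112/3,50] -> hit [119/3,43], descend [5, 14]
  N5 x:[0,29] y:[119/3,157/3] z:[112/3,148/3] -> miss, prune
  N14 x:[30,43] y:[124/3,52] z:[40,50] -> hit [124/3,43], descend [7, 17]
    N7 x:[36,43] y:[46,52] z:[124/3,50] -> miss, prune
    N17 x:[30,43] y:[124/3,140/3] z:[40,149/3] -> hit [124/3,43], descend [1, 18]
      N1 x:[30,43] y:[125/3,44] z:[127/3,149/3] -> hit [127/3,43] leaf, test {P3(miss), P6@t=127/3}
      N18 x:[32,41] y:[124/3,140/3] z:[40,127/3] -> miss, prune

Summary -> nodes [0, 5, 14, 7, 17, 1, 18]; box-tests=7; leaf-entries=1; first=P6

== RESULT ==
6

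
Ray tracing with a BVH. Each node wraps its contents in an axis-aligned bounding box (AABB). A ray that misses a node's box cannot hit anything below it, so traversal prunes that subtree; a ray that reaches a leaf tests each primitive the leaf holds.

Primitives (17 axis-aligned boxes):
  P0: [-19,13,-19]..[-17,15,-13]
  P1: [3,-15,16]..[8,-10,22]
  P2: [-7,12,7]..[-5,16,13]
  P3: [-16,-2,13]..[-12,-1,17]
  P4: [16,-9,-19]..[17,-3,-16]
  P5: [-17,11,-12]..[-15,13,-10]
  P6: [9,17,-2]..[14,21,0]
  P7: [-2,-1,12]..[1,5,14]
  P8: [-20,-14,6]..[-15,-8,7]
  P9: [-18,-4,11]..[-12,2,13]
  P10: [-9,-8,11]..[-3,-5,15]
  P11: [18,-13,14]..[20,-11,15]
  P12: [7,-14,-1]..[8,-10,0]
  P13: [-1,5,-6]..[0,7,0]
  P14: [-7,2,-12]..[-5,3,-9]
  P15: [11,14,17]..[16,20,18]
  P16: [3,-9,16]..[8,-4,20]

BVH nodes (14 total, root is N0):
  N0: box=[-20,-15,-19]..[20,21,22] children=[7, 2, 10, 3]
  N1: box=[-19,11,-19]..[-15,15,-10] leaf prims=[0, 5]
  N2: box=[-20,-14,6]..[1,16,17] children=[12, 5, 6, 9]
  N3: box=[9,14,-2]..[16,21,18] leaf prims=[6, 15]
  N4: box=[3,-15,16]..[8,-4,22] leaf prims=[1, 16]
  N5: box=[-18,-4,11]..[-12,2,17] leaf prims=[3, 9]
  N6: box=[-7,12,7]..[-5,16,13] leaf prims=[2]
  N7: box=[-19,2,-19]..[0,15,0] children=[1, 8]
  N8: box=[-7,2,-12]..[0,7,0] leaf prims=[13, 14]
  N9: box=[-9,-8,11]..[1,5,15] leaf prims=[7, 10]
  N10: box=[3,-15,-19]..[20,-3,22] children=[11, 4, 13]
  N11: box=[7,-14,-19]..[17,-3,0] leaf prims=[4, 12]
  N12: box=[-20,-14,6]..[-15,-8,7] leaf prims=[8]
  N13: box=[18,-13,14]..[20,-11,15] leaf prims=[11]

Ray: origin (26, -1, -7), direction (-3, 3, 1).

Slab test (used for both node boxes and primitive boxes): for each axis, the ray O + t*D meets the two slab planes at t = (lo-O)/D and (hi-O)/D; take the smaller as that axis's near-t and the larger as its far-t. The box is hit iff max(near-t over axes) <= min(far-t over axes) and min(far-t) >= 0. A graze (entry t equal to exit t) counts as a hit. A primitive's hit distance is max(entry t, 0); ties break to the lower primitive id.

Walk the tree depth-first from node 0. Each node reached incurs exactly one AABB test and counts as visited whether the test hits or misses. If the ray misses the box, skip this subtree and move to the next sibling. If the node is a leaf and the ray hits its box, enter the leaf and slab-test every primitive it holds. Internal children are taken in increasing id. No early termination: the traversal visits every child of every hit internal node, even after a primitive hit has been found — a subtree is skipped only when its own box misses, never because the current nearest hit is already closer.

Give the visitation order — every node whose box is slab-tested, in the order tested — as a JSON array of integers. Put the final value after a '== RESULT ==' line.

Trace the traversal:
N0 x:[2,46/3] y:[-14/3,22/3] z:[-12,29] -> hit [2,22/3], descend [2, 3, 7, 10]
  N2 x:[25/3,46/3] y:[-13/3,17/3] z:[13,24] -> miss, prune
  N3 x:[10/3,17/3] y:[5,22/3] z:[5,25] -> hit [5,17/3] leaf, test {P6(miss), P15(miss)}
  N7 x:[26/3,15] y:[1,16/3] z:[-12,7] -> miss, prune
  N10 x:[2,23/3] y:[-14/3,-2/3] z:[-12,29] -> miss, prune

5 AABB tests over nodes [0, 2, 3, 7, 10]; 1 leaf entered; closest miss.

== RESULT ==
[0, 2, 3, 7, 10]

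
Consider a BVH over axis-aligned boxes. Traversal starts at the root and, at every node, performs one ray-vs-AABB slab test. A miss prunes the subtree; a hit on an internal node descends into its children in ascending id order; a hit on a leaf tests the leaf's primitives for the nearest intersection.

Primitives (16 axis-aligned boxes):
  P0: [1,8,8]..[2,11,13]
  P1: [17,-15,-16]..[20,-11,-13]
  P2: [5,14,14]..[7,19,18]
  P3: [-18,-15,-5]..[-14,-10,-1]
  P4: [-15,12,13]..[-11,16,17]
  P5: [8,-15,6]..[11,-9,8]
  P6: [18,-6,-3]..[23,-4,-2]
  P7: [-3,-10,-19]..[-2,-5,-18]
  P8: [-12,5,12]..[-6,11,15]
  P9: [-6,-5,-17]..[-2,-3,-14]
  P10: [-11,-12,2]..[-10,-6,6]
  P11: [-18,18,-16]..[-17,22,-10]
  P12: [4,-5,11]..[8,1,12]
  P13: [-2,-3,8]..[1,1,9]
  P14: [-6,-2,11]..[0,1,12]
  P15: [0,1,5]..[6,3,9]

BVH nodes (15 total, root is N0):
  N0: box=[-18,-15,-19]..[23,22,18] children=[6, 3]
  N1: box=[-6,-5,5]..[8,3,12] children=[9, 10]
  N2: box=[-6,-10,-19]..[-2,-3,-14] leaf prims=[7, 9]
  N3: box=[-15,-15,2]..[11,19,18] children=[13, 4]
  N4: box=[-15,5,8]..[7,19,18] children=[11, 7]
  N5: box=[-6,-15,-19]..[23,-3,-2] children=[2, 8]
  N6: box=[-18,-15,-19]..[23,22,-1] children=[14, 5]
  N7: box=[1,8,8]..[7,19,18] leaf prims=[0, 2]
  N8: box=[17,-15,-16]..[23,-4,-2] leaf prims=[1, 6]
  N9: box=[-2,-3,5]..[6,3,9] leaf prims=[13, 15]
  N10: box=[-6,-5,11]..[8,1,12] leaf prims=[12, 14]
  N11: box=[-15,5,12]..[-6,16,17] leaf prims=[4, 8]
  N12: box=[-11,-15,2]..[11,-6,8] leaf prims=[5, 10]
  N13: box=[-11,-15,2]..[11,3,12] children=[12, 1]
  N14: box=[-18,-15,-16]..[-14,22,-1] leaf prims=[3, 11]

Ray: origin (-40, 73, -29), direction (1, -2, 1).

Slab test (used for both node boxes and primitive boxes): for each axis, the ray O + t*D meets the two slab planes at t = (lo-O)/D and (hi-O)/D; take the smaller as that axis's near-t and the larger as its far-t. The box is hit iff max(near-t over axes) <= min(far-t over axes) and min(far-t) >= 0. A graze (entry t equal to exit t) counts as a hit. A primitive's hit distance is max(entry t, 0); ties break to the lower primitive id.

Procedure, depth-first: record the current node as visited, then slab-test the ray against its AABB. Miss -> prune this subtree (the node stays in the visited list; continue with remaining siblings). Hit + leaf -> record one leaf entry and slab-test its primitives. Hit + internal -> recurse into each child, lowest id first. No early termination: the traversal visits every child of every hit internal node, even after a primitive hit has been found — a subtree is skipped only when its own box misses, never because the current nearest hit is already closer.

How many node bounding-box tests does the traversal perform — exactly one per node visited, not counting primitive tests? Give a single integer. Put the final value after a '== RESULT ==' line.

Trace the traversal:
N0 x:[22,63] y:[51/2,44] z:[10,47] -> hit [51/2,44], descend [3, 6]
  N3 x:[25,51] y:[27,44] z:[31,47] -> hit [31,44], descend [4, 13]
    N4 x:[25,47] y:[27,34] z:[37,47] -> miss, prune
    N13 x:[29,51] y:[35,44] z:[31,41] -> hit [35,41], descend [1, 12]
      N1 x:[34,48] y:[35,39] z:[34,41] -> hit [35,39], descend [9, 10]
        N9 x:[38,46] y:[35,38] z:[34,38] -> hit [38,38] leaf, test {P13@t=38, P15(miss)}
        N10 x:[34,48] y:[36,39] z:[40,41] -> miss, prune
      N12 x:[29,51] y:[79/2,44] z:[31,37] -> miss, prune
  N6 x:[22,63] y:[51/2,44] z:[10,28] -> hit [51/2,28], descend [5, 14]
    N5 x:[34,63] y:[38,44] z:[10,27] -> miss, prune
    N14 x:[22,26] y:[51/2,44] z:[13,28] -> hit [51/2,26] leaf, test {P3(miss), P11(miss)}

Summary -> nodes [0, 3, 4, 13, 1, 9, 10, 12, 6, 5, 14]; box-tests=11; leaf-entries=2; first=P13

== RESULT ==
11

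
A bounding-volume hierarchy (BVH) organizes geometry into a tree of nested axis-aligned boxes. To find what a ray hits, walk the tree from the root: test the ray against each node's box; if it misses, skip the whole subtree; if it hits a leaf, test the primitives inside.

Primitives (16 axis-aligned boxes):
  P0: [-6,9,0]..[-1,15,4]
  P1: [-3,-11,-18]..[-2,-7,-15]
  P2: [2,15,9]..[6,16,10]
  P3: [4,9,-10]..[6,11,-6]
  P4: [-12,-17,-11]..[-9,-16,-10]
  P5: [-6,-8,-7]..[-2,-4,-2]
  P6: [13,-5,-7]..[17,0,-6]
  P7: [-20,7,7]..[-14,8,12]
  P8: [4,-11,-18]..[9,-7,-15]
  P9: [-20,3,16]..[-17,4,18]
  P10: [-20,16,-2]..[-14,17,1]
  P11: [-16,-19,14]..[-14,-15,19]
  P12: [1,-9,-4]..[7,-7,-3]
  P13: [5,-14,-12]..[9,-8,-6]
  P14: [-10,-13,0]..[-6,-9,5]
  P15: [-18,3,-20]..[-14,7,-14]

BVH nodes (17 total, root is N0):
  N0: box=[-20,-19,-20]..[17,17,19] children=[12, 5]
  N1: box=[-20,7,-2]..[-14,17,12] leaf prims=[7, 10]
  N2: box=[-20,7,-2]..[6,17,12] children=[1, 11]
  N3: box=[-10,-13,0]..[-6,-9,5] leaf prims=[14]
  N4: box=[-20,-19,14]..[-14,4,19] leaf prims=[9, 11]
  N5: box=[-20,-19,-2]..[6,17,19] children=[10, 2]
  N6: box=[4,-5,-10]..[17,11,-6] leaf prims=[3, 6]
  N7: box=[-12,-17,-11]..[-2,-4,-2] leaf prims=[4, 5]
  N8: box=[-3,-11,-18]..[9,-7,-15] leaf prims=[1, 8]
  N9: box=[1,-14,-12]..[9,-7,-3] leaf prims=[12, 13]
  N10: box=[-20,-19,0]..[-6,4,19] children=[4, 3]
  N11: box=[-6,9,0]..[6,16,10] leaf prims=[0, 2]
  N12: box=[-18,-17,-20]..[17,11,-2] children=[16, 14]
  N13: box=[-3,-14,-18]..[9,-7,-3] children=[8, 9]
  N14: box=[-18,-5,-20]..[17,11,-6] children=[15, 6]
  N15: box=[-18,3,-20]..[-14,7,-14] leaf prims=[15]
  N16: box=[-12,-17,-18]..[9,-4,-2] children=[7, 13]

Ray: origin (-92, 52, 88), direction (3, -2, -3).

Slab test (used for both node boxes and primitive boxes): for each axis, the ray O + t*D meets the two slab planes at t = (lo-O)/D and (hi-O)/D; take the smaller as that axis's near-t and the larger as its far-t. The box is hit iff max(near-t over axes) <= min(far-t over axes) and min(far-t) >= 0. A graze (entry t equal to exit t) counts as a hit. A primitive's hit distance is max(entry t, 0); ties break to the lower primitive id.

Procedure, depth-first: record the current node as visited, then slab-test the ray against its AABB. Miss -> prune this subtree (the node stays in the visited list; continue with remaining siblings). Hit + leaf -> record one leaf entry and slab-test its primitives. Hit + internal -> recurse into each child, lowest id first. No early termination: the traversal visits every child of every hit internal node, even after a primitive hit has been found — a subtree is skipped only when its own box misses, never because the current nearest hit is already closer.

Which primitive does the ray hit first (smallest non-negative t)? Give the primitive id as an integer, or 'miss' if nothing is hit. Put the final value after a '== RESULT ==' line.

Walk:
N0 x:[24,109/3] y:[35/2,71/2] z:[23,36] -> hit [24,71/2], descend [5, 12]
  N5 x:[24,98/3] y:[35/2,71/2] z:[23,30] -> hit [24,30], descend [2, 10]
    N2 x:[24,98/3] y:[35/2,45/2] z:[76/3,30] -> miss, prune
    N10 x:[24,86/3] y:[24,71/2] z:[23,88/3] -> hit [24,86/3], descend [3, 4]
      N3 x:[82/3,86/3] y:[61/2,65/2] z:[83/3,88/3] -> miss, prune
      N4 x:[24,26] y:[24,71/2] z:[23,74/3] -> hit [24,74/3] leaf, test {P9@t=24, P11(miss)}
  N12 x:[74/3,109/3] y:[41/2,69/2] z:[30,36] -> hit [30,69/2], descend [14, 16]
    N14 x:[74/3,109/3] y:[41/2,57/2] z:[94/3,36] -> miss, prune
    N16 x:[80/3,101/3] y:[28,69/2] z:[30,106/3] -> hit [30,101/3], descend [7, 13]
      N7 x:[80/3,30] y:[28,69/2] z:[30,33] -> hit [30,30] leaf, test {P4(miss), P5@t=30}
      N13 x:[89/3,101/3] y:[59/2,33] z:[91/3,106/3] -> hit [91/3,33], descend [8, 9]
        N8 x:[89/3,101/3] y:[59/2,63/2] z:[103/3,106/3] -> miss, prune
        N9 x:[31,101/3] y:[59/2,33] z:[91/3,100/3] -> hit [31,33] leaf, test {P12(miss), P13@t=97/3}

Visited [0, 5, 2, 10, 3, 4, 12, 14, 16, 7, 13, 8, 9]. Tests: 13 box, 3 leaf. Nearest: P9.

== RESULT ==
9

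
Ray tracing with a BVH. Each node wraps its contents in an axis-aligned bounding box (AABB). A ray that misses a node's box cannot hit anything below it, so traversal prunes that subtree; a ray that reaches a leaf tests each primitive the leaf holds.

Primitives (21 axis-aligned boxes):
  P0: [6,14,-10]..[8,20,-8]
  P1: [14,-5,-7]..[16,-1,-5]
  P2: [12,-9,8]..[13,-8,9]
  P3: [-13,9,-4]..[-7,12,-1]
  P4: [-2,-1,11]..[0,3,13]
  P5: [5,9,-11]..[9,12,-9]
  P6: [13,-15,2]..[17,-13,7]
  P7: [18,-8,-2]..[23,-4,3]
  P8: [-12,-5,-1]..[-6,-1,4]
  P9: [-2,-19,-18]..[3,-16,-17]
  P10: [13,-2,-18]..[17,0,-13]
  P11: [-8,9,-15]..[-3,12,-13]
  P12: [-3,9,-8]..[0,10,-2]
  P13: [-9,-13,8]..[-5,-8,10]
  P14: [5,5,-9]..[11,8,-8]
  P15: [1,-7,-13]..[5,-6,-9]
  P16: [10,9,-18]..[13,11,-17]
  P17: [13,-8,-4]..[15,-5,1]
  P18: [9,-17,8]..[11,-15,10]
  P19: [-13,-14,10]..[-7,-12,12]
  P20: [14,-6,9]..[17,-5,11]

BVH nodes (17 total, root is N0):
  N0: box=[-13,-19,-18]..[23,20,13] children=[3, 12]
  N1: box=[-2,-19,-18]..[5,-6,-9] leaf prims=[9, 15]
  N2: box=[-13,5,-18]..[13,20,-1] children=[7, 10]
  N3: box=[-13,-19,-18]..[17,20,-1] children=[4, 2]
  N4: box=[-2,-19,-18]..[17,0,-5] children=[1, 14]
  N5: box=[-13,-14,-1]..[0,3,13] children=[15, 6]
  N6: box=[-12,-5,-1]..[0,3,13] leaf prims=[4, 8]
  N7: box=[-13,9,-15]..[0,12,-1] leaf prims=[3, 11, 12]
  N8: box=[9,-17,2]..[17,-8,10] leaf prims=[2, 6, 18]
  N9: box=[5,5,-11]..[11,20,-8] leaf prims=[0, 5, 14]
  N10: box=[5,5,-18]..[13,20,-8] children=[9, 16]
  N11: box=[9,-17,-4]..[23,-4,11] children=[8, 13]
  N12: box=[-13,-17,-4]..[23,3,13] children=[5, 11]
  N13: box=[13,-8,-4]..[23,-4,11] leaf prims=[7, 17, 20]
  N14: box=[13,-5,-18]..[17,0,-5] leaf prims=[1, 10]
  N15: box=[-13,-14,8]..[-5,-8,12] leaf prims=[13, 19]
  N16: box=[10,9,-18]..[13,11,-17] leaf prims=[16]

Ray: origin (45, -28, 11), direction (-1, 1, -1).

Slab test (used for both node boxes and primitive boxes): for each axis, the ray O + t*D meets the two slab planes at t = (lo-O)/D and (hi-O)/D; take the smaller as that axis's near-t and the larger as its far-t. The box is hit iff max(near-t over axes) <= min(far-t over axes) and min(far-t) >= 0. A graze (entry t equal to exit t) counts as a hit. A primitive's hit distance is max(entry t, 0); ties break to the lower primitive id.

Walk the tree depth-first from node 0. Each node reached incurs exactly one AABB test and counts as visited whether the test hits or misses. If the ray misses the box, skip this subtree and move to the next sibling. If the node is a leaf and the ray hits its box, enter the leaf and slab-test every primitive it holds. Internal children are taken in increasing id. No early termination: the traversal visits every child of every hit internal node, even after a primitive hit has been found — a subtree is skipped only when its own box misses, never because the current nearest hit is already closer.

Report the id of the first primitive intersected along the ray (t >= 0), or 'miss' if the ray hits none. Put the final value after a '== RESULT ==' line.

Walk:
N0 x:[22,58] y:[9,48] z:[-2,29] -> hit [22,29], descend [3, 12]
  N3 x:[28,58] y:[9,48] z:[12,29] -> hit [28,29], descend [2, 4]
    N2 x:[32,58] y:[33,48] z:[12,29] -> miss, prune
    N4 x:[28,47] y:[9,28] z:[16,29] -> hit [28,28], descend [1, 14]
      N1 x:[40,47] y:[9,22] z:[20,29] -> miss, prune
      N14 x:[28,32] y:[23,28] z:[16,29] -> hit [28,28] leaf, test {P1(miss), P10@t=28}
  N12 x:[22,58] y:[11,31] z:[-2,15] -> miss, prune

7 AABB tests over nodes [0, 3, 2, 4, 1, 14, 12]; 1 leaf entered; closest P10.

== RESULT ==
10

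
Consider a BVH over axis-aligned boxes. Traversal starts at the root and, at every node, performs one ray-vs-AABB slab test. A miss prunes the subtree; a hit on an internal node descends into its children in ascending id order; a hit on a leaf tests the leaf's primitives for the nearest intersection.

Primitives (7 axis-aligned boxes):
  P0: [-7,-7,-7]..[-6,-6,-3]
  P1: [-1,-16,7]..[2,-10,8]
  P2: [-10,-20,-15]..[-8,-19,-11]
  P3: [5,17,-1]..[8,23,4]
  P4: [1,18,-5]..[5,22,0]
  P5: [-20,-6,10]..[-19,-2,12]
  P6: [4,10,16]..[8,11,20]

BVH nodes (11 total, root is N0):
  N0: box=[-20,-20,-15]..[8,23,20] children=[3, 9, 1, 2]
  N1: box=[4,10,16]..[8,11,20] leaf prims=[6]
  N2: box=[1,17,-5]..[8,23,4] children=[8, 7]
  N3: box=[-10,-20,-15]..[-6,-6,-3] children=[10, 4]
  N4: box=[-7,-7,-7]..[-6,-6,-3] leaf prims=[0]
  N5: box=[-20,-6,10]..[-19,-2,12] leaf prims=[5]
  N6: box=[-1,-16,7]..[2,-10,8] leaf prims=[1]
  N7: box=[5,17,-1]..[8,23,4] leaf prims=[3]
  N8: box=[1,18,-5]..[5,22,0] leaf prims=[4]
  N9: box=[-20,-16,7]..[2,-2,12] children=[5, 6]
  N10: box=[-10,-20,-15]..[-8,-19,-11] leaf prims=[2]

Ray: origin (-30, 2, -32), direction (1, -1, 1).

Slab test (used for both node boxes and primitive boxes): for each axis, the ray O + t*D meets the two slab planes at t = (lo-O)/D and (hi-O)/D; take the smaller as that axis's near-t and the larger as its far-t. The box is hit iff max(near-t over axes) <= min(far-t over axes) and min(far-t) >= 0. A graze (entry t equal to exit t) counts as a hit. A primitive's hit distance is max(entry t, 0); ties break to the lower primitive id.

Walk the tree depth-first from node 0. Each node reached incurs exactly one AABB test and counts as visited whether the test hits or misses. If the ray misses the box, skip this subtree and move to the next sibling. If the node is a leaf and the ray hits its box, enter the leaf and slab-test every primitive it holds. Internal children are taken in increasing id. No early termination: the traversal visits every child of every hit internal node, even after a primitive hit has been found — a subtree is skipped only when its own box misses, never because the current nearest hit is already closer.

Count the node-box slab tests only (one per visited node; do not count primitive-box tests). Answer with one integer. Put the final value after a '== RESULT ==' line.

Traverse from the root:
N0 x:[10,38] y:[-21,22] z:[17,52] -> hit [17,22], descend [1, 2, 3, 9]
  N1 x:[34,38] y:[-9,-8] z:[48,52] -> miss, prune
  N2 x:[31,38] y:[-21,-15] z:[27,36] -> miss, prune
  N3 x:[20,24] y:[8,22] z:[17,29] -> hit [20,22], descend [4, 10]
    N4 x:[23,24] y:[8,9] z:[25,29] -> miss, prune
    N10 x:[20,22] y:[21,22] z:[17,21] -> hit [21,21] leaf, test {P2@t=21}
  N9 x:[10,32] y:[4,18] z:[39,44] -> miss, prune

order=[0, 1, 2, 3, 4, 10, 9]  |boxes|=7  |leaves|=1  hit=P2

== RESULT ==
7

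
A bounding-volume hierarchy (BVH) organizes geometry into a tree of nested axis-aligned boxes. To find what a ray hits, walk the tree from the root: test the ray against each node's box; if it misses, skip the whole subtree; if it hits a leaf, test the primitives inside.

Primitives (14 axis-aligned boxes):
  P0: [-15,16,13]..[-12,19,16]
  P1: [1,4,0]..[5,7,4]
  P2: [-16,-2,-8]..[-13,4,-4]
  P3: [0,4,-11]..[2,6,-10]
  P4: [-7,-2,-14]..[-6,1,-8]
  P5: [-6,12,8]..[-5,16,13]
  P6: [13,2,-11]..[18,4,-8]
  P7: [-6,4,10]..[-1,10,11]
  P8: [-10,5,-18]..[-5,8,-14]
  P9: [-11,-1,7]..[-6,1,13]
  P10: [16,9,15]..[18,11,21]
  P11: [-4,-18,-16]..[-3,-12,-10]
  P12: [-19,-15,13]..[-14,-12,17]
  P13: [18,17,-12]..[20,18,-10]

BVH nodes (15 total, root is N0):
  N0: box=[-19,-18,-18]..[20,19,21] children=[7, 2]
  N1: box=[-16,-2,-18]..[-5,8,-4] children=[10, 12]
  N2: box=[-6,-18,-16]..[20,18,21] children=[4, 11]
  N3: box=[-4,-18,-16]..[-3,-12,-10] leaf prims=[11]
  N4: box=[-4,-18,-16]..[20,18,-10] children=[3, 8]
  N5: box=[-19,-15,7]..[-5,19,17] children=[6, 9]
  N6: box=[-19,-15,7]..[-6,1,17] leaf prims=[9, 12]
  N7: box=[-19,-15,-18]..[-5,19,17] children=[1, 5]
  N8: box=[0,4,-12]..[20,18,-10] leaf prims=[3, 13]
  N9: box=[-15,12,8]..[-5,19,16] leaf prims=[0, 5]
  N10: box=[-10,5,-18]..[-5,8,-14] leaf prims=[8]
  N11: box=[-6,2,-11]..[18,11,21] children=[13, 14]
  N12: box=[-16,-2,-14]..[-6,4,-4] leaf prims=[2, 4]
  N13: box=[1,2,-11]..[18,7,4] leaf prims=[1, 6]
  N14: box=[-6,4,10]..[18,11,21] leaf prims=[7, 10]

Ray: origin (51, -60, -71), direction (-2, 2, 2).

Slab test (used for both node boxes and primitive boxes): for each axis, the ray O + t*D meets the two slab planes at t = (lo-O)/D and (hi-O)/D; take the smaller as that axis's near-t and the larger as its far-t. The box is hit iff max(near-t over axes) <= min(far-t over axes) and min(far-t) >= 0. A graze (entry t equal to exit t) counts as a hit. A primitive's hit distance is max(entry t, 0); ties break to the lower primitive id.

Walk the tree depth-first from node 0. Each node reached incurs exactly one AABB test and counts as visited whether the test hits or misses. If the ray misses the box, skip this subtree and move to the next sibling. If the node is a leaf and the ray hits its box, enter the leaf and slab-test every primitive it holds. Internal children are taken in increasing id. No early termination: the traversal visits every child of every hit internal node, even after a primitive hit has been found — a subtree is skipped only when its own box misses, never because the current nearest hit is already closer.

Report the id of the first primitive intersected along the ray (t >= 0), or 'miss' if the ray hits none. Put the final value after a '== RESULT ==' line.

Traverse from the root:
N0 x:[31/2,35] y:[21,79/2] z:[53/2,46] -> hit [53/2,35], descend [2, 7]
  N2 x:[31/2,57/2] y:[21,39] z:[55/2,46] -> hit [55/2,57/2], descend [4, 11]
    N4 x:[31/2,55/2] y:[21,39] z:[55/2,61/2] -> hit [55/2,55/2], descend [3, 8]
      N3 x:[27,55/2] y:[21,24] z:[55/2,61/2] -> miss, prune
      N8 x:[31/2,51/2] y:[32,39] z:[59/2,61/2] -> miss, prune
    N11 x:[33/2,57/2] y:[31,71/2] z:[30,46] -> miss, prune
  N7 x:[28,35] y:[45/2,79/2] z:[53/2,44] -> hit [28,35], descend [1, 5]
    N1 x:[28,67/2] y:[29,34] z:[53/2,67/2] -> hit [29,67/2], descend [10, 12]
      N10 x:[28,61/2] y:[65/2,34] z:[53/2,57/2] -> miss, prune
      N12 x:[57/2,67/2] y:[29,32] z:[57/2,67/2] -> hit [29,32] leaf, test {P2@t=32, P4@t=29}
    N5 x:[28,35] y:[45/2,79/2] z:[39,44] -> miss, prune

Summary -> nodes [0, 2, 4, 3, 8, 11, 7, 1, 10, 12, 5]; box-tests=11; leaf-entries=1; first=P4

== RESULT ==
4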